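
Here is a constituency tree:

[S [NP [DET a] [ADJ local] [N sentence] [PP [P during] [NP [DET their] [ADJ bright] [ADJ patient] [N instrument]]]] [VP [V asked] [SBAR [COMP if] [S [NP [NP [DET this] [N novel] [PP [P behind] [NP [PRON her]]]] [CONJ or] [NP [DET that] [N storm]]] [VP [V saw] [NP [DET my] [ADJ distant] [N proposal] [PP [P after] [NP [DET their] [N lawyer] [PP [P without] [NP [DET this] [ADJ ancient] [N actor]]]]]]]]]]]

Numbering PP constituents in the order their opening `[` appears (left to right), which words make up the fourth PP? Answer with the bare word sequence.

The PP opening brackets appear, in order, over: "during their bright patient instrument"; "behind her"; "after their lawyer without this ancient actor"; "without this ancient actor". The fourth one spans "without this ancient actor".

without this ancient actor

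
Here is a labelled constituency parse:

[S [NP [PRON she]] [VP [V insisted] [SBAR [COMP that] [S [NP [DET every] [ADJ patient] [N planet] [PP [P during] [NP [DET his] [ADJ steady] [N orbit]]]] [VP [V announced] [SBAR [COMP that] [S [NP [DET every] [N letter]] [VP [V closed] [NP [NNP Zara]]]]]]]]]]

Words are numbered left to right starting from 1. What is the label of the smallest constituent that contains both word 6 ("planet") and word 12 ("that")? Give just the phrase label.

The smallest bracket enclosing both words is [S every patient planet during his steady orbit announced that every letter closed Zara], so the label is S.

S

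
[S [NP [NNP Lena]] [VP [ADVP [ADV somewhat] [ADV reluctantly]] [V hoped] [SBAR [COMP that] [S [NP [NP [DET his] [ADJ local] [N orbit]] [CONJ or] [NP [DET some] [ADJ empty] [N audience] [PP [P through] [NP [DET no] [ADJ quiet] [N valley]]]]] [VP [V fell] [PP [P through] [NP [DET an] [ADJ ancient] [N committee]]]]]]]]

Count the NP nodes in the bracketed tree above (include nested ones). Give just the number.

6

The NP constituents are: [NP Lena]; [NP his local orbit or some empty audience through no quiet valley]; [NP his local orbit]; [NP some empty audience through no quiet valley]; [NP no quiet valley]; [NP an ancient committee]. Total: 6.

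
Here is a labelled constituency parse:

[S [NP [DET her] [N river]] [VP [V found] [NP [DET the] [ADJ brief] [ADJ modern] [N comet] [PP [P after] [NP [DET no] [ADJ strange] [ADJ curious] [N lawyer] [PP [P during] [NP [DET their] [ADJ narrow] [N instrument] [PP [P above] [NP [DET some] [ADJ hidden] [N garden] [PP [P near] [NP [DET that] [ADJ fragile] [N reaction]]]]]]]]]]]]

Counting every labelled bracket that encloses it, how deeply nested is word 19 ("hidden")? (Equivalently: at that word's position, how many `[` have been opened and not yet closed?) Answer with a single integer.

10

The word sits inside ADJ, which is inside NP, inside PP, inside NP, inside PP, inside NP, inside PP, inside NP, inside VP, inside S — 10 brackets in all.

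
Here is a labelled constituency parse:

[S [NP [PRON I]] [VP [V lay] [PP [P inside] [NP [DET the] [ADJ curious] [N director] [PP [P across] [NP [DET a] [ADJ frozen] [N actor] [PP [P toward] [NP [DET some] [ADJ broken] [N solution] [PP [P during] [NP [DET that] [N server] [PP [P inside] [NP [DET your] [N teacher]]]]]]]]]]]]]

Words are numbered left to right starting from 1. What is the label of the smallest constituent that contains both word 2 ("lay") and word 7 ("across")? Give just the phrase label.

VP

Word 2 lies under S → VP → V; word 7 lies under S → VP → PP → NP → PP → P. The lowest shared node is the VP.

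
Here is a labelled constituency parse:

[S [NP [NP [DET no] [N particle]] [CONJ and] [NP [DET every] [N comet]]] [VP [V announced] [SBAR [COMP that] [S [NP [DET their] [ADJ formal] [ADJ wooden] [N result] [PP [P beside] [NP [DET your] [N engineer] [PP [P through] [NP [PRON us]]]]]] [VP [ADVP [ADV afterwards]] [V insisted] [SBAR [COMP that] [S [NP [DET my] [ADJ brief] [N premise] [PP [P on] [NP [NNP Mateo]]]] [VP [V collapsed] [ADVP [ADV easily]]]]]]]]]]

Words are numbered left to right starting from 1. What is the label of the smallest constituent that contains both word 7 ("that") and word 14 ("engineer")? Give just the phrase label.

SBAR

Both words fall inside [SBAR that their formal wooden result beside your engineer through us afterwards insisted that my brief premise on Mateo collapsed easily] (words 7–26), and no smaller constituent contains them both. Label: SBAR.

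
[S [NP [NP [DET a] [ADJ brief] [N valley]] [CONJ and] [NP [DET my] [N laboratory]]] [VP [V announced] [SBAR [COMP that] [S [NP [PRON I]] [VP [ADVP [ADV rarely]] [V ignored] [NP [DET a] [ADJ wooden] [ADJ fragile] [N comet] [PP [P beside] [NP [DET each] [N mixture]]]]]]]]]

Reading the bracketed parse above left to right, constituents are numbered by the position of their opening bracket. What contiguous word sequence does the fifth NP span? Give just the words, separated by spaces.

Opening `[NP` markers occur at word positions 1, 1, 5, 9, 12, 17; the fifth of these opens the constituent [NP a wooden fragile comet beside each mixture].

a wooden fragile comet beside each mixture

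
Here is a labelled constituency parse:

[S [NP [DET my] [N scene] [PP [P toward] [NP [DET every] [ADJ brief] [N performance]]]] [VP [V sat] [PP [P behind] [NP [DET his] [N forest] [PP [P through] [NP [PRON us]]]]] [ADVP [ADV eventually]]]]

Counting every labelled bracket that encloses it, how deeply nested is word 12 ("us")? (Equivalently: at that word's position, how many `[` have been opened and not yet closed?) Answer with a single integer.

The word sits inside PRON, which is inside NP, inside PP, inside NP, inside PP, inside VP, inside S — 7 brackets in all.

7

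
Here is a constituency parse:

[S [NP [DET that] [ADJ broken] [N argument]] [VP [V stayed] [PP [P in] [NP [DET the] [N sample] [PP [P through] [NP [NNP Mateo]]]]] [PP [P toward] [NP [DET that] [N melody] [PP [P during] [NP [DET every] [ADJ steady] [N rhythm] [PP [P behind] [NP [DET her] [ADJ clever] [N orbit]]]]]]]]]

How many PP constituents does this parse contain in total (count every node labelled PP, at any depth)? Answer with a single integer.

5

Listing each PP by its span: [PP in the sample through Mateo]; [PP through Mateo]; [PP toward that melody during every steady rhythm behind her clever orbit]; [PP during every steady rhythm behind her clever orbit]; [PP behind her clever orbit] — that makes 5.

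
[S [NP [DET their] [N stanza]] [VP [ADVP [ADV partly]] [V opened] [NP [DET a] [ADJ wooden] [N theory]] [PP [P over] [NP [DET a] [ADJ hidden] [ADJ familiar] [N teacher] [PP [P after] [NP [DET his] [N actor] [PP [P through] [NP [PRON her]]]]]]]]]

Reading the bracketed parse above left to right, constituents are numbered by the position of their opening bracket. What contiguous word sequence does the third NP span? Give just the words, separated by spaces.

a hidden familiar teacher after his actor through her

The NP opening brackets appear, in order, over: "their stanza"; "a wooden theory"; "a hidden familiar teacher after his actor through her"; "his actor through her"; "her". The third one spans "a hidden familiar teacher after his actor through her".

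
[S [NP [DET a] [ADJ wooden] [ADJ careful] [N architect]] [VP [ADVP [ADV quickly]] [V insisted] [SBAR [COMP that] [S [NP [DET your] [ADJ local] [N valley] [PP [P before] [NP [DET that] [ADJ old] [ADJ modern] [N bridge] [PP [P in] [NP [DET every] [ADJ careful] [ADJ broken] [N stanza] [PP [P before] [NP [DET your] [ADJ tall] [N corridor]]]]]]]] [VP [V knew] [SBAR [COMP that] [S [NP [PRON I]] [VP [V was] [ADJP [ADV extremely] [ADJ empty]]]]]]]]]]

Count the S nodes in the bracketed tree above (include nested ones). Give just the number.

Listing each S by its span: [S a wooden careful architect quickly insisted that your local valley before that old modern bridge in every careful broken stanza before your tall corridor knew that I was extremely empty]; [S your local valley before that old modern bridge in every careful broken stanza before your tall corridor knew that I was extremely empty]; [S I was extremely empty] — that makes 3.

3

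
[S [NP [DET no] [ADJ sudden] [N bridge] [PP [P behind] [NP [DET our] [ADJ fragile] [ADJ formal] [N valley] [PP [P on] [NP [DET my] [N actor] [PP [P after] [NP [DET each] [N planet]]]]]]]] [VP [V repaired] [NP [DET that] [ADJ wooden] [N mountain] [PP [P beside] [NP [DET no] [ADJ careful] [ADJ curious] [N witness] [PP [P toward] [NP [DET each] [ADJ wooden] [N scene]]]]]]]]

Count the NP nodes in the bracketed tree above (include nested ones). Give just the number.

Scanning left to right, an opening `[NP` appears at word positions 1, 5, 10, 13, 16, 20, 25 — 7 in total.

7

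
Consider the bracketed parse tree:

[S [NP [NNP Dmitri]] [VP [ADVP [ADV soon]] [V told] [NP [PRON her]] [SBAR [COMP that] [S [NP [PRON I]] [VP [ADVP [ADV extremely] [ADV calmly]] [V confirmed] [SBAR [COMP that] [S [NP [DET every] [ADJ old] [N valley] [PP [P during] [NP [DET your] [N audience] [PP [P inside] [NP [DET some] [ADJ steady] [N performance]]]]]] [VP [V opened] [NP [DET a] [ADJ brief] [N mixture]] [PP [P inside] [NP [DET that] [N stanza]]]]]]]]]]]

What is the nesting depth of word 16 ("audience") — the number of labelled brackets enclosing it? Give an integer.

Path from the root down to the word: S → VP → SBAR → S → VP → SBAR → S → NP → PP → NP → N. That is 11 enclosing brackets.

11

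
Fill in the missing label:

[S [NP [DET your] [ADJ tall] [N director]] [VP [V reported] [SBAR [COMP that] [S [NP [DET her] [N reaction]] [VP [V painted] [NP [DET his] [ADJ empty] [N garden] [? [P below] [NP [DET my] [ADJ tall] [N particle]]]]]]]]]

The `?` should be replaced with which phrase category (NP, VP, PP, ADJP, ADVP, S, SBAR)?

PP

A constituent whose immediate children are P 'below', NP is a prepositional phrase: PP.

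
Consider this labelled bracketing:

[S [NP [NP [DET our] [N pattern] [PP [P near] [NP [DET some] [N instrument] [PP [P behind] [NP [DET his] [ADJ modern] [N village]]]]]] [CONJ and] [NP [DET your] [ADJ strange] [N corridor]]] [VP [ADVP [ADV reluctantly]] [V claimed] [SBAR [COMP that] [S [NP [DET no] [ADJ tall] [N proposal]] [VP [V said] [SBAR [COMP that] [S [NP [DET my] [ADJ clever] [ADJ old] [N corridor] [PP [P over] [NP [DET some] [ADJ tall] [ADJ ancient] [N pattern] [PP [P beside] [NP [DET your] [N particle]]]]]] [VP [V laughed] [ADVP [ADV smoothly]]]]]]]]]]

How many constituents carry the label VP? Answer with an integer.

3

Scanning left to right, an opening `[VP` appears at word positions 14, 20, 34 — 3 in total.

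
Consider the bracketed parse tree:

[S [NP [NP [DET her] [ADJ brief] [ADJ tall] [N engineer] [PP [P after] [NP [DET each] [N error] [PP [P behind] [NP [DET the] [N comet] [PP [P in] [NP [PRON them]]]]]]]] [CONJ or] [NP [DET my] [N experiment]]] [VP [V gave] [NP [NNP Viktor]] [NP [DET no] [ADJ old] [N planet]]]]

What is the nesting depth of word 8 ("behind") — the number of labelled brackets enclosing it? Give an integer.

7

Counting open brackets not yet closed at "behind": [S [NP [NP [PP [NP [PP [P = 7.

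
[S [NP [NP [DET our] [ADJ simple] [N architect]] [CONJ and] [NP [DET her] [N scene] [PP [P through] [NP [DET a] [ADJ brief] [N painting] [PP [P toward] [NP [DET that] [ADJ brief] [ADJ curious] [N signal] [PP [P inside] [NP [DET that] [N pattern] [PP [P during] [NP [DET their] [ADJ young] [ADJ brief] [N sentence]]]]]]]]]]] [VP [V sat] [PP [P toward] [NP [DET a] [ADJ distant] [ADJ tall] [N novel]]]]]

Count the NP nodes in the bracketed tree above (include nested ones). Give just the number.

8

Listing each NP by its span: [NP our simple architect and her scene through a brief painting toward that brief curious signal inside that pattern during their young brief sentence]; [NP our simple architect]; [NP her scene through a brief painting toward that brief curious signal inside that pattern during their young brief sentence]; [NP a brief painting toward that brief curious signal inside that pattern during their young brief sentence]; [NP that brief curious signal inside that pattern during their young brief sentence]; [NP that pattern during their young brief sentence] … — that makes 8.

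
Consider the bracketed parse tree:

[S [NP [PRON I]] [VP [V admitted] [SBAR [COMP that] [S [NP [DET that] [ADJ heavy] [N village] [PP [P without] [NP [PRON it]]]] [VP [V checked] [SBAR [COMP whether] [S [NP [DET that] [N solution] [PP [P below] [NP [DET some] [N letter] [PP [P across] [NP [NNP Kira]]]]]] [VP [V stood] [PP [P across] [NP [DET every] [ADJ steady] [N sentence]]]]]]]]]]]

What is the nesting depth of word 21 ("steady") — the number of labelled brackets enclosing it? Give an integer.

The word sits inside ADJ, which is inside NP, inside PP, inside VP, inside S, inside SBAR, inside VP, inside S, inside SBAR, inside VP, inside S — 11 brackets in all.

11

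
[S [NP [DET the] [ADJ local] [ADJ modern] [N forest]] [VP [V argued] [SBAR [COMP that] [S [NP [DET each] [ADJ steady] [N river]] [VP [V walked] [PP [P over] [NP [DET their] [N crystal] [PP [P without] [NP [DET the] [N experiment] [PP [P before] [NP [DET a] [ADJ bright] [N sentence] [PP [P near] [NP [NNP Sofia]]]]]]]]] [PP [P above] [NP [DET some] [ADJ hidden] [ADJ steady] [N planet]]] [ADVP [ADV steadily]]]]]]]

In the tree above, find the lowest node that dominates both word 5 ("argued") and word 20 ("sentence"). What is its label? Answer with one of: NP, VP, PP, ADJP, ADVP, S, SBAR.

VP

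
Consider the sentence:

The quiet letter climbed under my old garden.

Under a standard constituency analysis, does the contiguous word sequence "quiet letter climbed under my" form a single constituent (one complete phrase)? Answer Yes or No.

No

The sequence begins inside the noun phrase "the quiet letter" and ends inside the verb phrase "climbed under my old garden"; it crosses a phrase boundary, so no single node in the tree spans exactly those words.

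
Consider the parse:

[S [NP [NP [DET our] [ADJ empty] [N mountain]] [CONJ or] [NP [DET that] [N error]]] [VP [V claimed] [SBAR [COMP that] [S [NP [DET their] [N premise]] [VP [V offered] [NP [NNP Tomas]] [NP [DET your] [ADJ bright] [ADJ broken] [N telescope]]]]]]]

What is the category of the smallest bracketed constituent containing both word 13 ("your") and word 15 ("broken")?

NP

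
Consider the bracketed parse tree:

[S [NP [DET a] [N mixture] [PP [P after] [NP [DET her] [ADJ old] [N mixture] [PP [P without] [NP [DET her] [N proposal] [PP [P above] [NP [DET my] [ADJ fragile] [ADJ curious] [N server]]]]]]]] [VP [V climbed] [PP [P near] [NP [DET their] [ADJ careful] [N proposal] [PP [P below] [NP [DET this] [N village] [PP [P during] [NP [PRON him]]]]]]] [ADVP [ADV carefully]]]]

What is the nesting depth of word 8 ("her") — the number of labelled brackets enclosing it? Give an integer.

7

Counting open brackets not yet closed at "her": [S [NP [PP [NP [PP [NP [DET = 7.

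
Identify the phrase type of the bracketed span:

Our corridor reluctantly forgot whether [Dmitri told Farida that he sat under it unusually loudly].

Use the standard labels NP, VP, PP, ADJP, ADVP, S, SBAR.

"told" is the head of the bracketed span, so the span is a clause: S.

S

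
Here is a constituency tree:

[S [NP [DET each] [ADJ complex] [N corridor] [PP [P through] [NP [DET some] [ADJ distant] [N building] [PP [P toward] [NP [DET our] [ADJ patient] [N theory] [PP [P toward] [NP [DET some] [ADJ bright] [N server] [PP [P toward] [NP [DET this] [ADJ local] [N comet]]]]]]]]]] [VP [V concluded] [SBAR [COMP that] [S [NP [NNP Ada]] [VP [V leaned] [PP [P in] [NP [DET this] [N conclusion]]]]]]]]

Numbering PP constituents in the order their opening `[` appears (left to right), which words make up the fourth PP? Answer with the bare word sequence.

toward this local comet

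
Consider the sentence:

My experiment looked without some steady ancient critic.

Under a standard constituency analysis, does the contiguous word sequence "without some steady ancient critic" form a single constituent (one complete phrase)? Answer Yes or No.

Yes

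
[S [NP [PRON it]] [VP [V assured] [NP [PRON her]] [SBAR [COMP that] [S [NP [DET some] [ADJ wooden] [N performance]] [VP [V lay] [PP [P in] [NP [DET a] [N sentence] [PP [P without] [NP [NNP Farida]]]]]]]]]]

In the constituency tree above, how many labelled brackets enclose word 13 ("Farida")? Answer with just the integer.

Counting open brackets not yet closed at "Farida": [S [VP [SBAR [S [VP [PP [NP [PP [NP [NNP = 10.

10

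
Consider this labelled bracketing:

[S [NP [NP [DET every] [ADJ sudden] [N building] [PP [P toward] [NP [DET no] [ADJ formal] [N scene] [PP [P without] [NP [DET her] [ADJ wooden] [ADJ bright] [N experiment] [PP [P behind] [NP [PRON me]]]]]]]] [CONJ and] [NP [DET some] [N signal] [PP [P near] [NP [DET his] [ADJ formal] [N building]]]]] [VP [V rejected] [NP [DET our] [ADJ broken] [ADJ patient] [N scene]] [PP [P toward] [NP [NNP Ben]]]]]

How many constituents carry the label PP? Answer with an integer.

5

Listing each PP by its span: [PP toward no formal scene without her wooden bright experiment behind me]; [PP without her wooden bright experiment behind me]; [PP behind me]; [PP near his formal building]; [PP toward Ben] — that makes 5.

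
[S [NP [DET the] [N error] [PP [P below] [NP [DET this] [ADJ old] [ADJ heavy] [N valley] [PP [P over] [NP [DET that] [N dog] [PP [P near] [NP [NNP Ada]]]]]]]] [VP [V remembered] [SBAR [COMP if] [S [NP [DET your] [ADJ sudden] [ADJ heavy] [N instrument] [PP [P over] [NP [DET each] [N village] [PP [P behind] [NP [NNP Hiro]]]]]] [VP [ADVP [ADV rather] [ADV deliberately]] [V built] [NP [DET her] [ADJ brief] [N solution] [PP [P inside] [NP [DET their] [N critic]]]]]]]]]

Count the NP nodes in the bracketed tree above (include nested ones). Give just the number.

9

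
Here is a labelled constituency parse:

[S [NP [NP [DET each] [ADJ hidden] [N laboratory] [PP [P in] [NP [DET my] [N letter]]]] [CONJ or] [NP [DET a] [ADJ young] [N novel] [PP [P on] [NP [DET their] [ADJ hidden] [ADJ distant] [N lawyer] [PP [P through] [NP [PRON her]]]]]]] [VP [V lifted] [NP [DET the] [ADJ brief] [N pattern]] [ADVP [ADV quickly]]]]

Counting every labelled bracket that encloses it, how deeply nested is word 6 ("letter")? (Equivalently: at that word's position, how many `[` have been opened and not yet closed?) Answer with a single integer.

Counting open brackets not yet closed at "letter": [S [NP [NP [PP [NP [N = 6.

6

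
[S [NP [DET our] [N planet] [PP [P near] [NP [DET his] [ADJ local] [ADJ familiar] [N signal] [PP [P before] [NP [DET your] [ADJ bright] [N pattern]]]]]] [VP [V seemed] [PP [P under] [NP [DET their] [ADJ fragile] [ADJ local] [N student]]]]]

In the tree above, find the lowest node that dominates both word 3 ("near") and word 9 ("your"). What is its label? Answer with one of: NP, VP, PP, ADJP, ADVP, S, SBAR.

PP

Both words fall inside [PP near his local familiar signal before your bright pattern] (words 3–11), and no smaller constituent contains them both. Label: PP.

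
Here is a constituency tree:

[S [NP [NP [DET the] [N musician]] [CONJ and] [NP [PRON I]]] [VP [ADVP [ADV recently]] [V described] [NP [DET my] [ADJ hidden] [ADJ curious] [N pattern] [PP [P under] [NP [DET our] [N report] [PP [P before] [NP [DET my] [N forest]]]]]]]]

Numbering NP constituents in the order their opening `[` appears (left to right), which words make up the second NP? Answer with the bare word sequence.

Opening `[NP` markers occur at word positions 1, 1, 4, 7, 12, 15; the second of these opens the constituent [NP the musician].

the musician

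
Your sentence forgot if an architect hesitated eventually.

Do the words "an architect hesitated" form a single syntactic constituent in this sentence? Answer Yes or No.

No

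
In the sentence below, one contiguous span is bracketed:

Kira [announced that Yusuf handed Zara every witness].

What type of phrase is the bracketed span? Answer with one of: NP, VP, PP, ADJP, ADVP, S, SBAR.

VP

"announced" is the head of the bracketed span, so the span is a verb phrase: VP.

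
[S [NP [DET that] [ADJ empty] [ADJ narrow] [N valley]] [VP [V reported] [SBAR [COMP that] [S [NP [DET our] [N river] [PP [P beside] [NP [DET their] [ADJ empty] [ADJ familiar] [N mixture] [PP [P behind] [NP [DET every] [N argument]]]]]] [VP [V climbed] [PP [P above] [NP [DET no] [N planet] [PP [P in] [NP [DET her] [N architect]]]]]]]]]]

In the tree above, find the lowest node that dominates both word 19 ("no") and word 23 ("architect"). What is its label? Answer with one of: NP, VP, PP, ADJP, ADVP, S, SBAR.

NP

Word 19 lies under S → VP → SBAR → S → VP → PP → NP → DET; word 23 lies under S → VP → SBAR → S → VP → PP → NP → PP → NP → N. The lowest shared node is the NP.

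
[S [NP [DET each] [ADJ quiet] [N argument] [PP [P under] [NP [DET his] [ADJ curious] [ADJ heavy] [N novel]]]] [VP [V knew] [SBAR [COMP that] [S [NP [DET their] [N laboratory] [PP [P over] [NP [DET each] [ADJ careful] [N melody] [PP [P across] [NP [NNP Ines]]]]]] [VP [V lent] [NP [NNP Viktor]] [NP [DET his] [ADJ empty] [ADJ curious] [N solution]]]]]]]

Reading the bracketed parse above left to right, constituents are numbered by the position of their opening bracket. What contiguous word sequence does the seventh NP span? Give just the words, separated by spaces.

his empty curious solution

Opening `[NP` markers occur at word positions 1, 5, 11, 14, 18, 20, 21; the seventh of these opens the constituent [NP his empty curious solution].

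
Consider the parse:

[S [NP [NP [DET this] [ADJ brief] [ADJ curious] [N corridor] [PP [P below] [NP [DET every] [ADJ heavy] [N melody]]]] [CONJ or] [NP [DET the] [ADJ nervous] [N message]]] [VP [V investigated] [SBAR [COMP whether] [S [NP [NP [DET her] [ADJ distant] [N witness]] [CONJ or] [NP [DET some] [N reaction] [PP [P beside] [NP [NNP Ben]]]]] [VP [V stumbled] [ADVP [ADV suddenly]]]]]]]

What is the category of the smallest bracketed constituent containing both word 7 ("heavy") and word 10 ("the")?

Both words fall inside [NP this brief curious corridor below every heavy melody or the nervous message] (words 1–12), and no smaller constituent contains them both. Label: NP.

NP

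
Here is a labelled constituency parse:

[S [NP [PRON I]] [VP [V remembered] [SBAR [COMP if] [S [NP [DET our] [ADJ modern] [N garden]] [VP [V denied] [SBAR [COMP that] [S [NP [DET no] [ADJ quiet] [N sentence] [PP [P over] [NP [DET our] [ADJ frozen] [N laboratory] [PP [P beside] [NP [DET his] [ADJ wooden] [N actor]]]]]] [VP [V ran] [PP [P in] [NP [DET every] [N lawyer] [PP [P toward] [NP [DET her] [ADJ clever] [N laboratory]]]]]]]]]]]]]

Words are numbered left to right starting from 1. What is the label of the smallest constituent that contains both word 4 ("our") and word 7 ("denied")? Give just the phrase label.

The smallest bracket enclosing both words is [S our modern garden denied that no quiet sentence over our frozen laboratory beside his wooden actor ran in every lawyer toward her clever laboratory], so the label is S.

S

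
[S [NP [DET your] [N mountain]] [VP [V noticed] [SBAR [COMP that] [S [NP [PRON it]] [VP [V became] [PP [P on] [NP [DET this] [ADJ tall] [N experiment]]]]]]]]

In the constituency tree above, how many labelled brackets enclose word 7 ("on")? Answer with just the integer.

The word sits inside P, which is inside PP, inside VP, inside S, inside SBAR, inside VP, inside S — 7 brackets in all.

7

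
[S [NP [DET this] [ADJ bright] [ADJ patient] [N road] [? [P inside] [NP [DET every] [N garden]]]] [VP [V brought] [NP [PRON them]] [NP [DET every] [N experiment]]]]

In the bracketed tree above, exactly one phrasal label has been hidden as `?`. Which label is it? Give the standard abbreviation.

PP

A constituent whose immediate children are P 'inside', NP is a prepositional phrase: PP.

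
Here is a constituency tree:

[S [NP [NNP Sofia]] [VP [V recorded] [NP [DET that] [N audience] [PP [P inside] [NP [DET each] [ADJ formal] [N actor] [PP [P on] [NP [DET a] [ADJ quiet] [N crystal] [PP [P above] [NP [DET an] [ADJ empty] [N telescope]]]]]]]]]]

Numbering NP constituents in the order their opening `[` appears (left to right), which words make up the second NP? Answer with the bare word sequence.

that audience inside each formal actor on a quiet crystal above an empty telescope

The NP opening brackets appear, in order, over: "Sofia"; "that audience inside each formal actor on a quiet crystal above an empty telescope"; "each formal actor on a quiet crystal above an empty telescope"; "a quiet crystal above an empty telescope"; "an empty telescope". The second one spans "that audience inside each formal actor on a quiet crystal above an empty telescope".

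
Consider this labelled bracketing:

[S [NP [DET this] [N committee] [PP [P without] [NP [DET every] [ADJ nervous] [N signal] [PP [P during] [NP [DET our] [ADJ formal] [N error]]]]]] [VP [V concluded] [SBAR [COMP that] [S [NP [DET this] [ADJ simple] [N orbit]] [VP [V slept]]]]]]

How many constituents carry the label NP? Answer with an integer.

4

The NP constituents are: [NP this committee without every nervous signal during our formal error]; [NP every nervous signal during our formal error]; [NP our formal error]; [NP this simple orbit]. Total: 4.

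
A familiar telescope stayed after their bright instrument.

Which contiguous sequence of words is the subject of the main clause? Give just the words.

a familiar telescope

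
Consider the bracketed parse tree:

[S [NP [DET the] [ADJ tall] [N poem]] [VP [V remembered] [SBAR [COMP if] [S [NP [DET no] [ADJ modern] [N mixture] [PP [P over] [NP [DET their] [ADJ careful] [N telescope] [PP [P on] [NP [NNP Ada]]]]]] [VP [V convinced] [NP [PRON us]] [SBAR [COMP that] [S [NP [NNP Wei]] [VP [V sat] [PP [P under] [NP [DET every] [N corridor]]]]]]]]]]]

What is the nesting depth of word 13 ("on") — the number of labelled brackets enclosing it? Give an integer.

9

Path from the root down to the word: S → VP → SBAR → S → NP → PP → NP → PP → P. That is 9 enclosing brackets.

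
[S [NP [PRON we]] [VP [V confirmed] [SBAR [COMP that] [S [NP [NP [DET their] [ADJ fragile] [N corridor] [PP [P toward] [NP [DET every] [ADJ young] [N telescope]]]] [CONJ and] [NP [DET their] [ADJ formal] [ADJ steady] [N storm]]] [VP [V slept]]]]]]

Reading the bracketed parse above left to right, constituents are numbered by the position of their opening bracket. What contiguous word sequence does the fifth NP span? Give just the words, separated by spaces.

their formal steady storm

The NP opening brackets appear, in order, over: "we"; "their fragile corridor toward every young telescope and their formal steady storm"; "their fragile corridor toward every young telescope"; "every young telescope"; "their formal steady storm". The fifth one spans "their formal steady storm".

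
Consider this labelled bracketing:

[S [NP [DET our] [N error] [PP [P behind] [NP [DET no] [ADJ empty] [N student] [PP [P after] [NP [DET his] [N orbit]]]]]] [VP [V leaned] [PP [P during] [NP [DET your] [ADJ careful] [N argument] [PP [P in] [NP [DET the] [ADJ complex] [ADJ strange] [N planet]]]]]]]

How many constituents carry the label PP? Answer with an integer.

4

Scanning left to right, an opening `[PP` appears at word positions 3, 7, 11, 15 — 4 in total.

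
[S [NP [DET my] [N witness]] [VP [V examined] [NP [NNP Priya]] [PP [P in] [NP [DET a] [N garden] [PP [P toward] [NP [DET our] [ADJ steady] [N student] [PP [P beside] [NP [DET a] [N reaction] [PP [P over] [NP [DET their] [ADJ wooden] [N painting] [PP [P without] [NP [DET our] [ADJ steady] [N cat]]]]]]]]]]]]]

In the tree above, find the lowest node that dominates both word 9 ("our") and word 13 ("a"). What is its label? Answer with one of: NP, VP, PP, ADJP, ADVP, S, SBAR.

The smallest bracket enclosing both words is [NP our steady student beside a reaction over their wooden painting without our steady cat], so the label is NP.

NP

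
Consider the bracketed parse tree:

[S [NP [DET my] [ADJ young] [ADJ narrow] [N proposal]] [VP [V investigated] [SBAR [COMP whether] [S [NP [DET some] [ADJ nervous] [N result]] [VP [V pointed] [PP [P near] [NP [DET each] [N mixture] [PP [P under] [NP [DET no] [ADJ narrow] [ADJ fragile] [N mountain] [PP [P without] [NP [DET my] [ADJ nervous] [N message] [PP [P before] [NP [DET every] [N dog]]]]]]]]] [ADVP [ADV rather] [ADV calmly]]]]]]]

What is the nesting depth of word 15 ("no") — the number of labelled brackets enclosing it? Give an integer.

10

Path from the root down to the word: S → VP → SBAR → S → VP → PP → NP → PP → NP → DET. That is 10 enclosing brackets.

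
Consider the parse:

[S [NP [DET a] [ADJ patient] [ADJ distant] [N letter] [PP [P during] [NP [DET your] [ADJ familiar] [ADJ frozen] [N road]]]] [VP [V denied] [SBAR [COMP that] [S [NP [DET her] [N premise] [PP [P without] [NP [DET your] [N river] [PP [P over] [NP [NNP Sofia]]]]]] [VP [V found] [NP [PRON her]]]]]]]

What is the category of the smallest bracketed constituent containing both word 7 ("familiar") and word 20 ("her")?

S

Both words fall inside [S a patient distant letter during your familiar frozen road denied that her premise without your river over Sofia found her] (words 1–20), and no smaller constituent contains them both. Label: S.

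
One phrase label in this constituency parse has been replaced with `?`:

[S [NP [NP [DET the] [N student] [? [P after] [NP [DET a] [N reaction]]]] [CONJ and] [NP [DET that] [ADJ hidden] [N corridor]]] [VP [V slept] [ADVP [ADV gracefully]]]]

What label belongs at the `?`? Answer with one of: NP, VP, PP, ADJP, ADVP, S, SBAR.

The `?` node immediately contains: P 'after', NP. That is the internal structure of a prepositional phrase, so the label is PP.

PP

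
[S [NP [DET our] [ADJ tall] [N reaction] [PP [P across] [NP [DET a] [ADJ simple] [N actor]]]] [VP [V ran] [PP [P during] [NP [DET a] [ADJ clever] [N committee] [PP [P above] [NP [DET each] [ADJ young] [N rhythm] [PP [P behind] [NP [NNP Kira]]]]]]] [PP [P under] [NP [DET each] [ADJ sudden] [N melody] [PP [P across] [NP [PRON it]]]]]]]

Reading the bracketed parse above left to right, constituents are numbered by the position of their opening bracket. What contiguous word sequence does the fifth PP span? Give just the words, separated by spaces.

under each sudden melody across it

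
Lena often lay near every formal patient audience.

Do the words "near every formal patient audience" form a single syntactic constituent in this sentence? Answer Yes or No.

Yes

The sequence corresponds to a single PP node — the prepositional phrase "near every formal patient audience".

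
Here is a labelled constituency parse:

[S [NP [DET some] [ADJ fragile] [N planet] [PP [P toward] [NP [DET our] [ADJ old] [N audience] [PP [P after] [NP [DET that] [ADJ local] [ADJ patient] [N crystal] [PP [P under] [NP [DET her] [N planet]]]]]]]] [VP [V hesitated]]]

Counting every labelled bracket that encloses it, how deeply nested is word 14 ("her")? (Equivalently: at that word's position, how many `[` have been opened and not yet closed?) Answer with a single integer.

9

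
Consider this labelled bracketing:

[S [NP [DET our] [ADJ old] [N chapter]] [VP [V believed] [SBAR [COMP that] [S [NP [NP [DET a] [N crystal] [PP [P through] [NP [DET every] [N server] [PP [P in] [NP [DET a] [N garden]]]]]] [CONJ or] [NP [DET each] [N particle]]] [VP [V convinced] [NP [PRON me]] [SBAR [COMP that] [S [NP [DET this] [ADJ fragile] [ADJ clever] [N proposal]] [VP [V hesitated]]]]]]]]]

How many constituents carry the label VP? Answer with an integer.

Scanning left to right, an opening `[VP` appears at word positions 4, 17, 24 — 3 in total.

3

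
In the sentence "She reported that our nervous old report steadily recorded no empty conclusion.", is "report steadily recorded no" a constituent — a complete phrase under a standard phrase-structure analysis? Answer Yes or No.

No

The sequence begins inside the noun phrase "our nervous old report" and ends inside the verb phrase "steadily recorded no empty conclusion"; it crosses a phrase boundary, so no single node in the tree spans exactly those words.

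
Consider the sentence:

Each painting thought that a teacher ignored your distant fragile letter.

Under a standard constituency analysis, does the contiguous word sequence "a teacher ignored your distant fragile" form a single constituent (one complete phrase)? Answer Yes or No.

No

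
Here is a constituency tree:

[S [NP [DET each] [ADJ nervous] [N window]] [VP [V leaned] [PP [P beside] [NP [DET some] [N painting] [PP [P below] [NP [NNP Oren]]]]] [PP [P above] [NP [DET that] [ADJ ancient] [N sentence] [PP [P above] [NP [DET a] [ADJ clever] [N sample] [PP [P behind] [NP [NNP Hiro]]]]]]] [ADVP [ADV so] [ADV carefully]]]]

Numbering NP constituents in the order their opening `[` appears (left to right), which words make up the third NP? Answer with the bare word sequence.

Oren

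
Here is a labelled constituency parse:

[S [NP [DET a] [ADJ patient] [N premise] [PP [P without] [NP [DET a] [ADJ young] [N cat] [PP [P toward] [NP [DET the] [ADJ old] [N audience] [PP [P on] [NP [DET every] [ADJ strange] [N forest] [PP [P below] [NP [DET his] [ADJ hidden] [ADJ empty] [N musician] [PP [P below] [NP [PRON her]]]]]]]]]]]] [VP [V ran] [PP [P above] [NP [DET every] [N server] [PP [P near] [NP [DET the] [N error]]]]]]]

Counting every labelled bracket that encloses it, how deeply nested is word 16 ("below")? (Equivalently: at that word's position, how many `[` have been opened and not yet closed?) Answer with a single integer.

10

Path from the root down to the word: S → NP → PP → NP → PP → NP → PP → NP → PP → P. That is 10 enclosing brackets.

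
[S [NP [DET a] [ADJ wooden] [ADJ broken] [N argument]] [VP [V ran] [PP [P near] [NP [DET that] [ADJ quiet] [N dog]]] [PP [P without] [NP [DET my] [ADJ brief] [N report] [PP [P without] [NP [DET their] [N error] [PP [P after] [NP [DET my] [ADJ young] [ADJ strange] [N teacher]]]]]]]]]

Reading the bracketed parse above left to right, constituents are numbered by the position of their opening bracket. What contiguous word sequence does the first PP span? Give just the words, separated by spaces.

near that quiet dog

Opening `[PP` markers occur at word positions 6, 10, 14, 17; the first of these opens the constituent [PP near that quiet dog].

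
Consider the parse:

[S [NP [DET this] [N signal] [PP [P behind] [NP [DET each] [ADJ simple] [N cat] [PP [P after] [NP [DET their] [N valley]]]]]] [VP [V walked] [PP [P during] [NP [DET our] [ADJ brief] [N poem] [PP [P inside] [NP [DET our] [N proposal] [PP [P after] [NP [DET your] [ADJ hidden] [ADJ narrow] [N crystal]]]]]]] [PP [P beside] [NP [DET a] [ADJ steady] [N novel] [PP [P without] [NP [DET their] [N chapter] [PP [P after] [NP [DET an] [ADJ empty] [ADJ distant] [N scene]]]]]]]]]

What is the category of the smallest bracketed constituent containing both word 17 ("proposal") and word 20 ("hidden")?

The smallest bracket enclosing both words is [NP our proposal after your hidden narrow crystal], so the label is NP.

NP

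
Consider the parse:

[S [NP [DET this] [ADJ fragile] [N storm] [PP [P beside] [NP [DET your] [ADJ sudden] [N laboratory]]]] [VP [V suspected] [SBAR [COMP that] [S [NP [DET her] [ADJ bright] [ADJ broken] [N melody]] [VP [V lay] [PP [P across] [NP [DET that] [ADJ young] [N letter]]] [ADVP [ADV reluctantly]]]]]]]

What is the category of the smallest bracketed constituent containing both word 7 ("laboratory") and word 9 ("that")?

S

The smallest bracket enclosing both words is [S this fragile storm beside your sudden laboratory suspected that her bright broken melody lay across that young letter reluctantly], so the label is S.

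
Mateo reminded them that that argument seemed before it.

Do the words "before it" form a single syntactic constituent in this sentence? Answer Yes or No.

Yes

These words form the whole prepositional phrase headed by "before", so yes — one constituent.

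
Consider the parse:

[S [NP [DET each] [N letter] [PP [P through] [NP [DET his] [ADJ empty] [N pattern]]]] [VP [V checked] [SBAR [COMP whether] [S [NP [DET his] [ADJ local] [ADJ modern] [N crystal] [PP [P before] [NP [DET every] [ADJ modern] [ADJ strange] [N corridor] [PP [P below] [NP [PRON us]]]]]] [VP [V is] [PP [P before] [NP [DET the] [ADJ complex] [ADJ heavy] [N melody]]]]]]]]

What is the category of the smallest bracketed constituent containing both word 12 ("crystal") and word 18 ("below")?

NP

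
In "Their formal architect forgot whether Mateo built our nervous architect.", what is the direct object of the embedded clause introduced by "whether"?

The verb of the embedded clause introduced by "whether" is "built"; its direct object is the NP "our nervous architect".

our nervous architect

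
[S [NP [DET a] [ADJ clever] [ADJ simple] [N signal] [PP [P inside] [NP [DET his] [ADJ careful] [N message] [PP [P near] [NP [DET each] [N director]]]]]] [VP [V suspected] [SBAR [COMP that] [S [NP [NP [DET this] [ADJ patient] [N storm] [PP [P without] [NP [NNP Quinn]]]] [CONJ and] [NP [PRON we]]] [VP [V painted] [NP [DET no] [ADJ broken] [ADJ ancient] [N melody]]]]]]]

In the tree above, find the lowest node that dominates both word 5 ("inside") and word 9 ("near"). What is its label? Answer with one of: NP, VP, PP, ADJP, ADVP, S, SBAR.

PP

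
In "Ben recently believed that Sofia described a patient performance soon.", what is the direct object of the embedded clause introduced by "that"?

a patient performance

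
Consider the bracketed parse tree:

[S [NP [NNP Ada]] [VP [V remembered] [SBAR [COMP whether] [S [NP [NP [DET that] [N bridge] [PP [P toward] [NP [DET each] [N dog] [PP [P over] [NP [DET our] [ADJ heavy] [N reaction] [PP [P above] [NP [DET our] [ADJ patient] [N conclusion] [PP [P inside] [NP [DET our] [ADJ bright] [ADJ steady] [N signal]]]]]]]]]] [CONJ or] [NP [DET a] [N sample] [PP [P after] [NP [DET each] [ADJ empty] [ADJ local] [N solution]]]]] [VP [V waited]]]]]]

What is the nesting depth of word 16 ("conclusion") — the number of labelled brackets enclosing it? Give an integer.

13

The word sits inside N, which is inside NP, inside PP, inside NP, inside PP, inside NP, inside PP, inside NP, inside NP, inside S, inside SBAR, inside VP, inside S — 13 brackets in all.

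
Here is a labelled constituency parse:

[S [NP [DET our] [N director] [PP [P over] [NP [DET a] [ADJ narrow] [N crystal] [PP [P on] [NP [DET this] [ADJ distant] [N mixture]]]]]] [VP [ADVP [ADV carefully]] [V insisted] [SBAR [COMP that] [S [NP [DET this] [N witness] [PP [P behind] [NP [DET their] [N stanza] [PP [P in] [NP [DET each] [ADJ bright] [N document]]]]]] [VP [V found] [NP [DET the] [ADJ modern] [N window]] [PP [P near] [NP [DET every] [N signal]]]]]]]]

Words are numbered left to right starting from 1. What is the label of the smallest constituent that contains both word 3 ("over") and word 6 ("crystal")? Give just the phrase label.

Both words fall inside [PP over a narrow crystal on this distant mixture] (words 3–10), and no smaller constituent contains them both. Label: PP.

PP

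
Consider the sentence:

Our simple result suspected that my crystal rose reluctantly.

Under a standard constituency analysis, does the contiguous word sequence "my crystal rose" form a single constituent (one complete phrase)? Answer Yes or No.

"my" belongs to the noun phrase "my crystal" while "rose" belongs to the verb phrase "rose reluctantly"; a span that runs across that boundary is not a single phrase.

No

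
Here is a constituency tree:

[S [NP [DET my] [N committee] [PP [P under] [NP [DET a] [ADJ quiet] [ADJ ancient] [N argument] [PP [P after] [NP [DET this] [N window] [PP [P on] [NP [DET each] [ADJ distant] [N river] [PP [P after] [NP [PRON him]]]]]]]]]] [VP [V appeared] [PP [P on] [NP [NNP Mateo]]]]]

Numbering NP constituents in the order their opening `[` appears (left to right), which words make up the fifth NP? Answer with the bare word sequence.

In left-to-right order the NP constituents are "my committee under a quiet ancient argument after this window on each distant river after him"; "a quiet ancient argument after this window on each distant river after him"; "this window on each distant river after him"; "each distant river after him"; "him"; "Mateo". Number 5 is "him".

him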